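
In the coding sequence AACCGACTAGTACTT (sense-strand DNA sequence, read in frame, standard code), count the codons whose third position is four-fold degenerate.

Codon 1 AAC (Asn): third position 2-fold.
Codon 2 CGA (Arg): third position 4-fold.
Codon 3 CTA (Leu): third position 4-fold.
Codon 4 GTA (Val): third position 4-fold.
Codon 5 CTT (Leu): third position 4-fold.
Four-fold degenerate third positions: 4.

4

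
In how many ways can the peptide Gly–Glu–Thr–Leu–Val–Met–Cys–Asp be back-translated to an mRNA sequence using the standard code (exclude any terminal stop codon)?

Gly: 4 codons.
Glu: 2 codons.
Thr: 4 codons.
Leu: 6 codons.
Val: 4 codons.
Met: 1 codon.
Cys: 2 codons.
Asp: 2 codons.
4 × 2 × 4 × 6 × 4 × 1 × 2 × 2 = 3072.

3072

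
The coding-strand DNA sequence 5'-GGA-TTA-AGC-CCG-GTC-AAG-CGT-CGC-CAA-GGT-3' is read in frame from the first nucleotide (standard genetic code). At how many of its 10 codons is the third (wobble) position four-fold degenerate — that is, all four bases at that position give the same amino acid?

6

Codon 1 GGA (Gly): third position 4-fold.
Codon 2 TTA (Leu): third position 2-fold.
Codon 3 AGC (Ser): third position 2-fold.
Codon 4 CCG (Pro): third position 4-fold.
Codon 5 GTC (Val): third position 4-fold.
Codon 6 AAG (Lys): third position 2-fold.
Codon 7 CGT (Arg): third position 4-fold.
Codon 8 CGC (Arg): third position 4-fold.
Codon 9 CAA (Gln): third position 2-fold.
Codon 10 GGT (Gly): third position 4-fold.
Four-fold degenerate third positions: 6.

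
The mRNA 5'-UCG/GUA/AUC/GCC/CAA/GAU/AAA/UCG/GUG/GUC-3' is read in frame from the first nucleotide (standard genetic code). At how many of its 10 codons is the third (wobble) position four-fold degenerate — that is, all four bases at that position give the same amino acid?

6

Codon 1 UCG (Ser): third position 4-fold.
Codon 2 GUA (Val): third position 4-fold.
Codon 3 AUC (Ile): third position 3-fold.
Codon 4 GCC (Ala): third position 4-fold.
Codon 5 CAA (Gln): third position 2-fold.
Codon 6 GAU (Asp): third position 2-fold.
Codon 7 AAA (Lys): third position 2-fold.
Codon 8 UCG (Ser): third position 4-fold.
Codon 9 GUG (Val): third position 4-fold.
Codon 10 GUC (Val): third position 4-fold.
Four-fold degenerate third positions: 6.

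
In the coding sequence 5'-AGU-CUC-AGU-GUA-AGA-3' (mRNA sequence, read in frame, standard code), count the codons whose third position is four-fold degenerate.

2

Codon 1 AGU (Ser): third position 2-fold.
Codon 2 CUC (Leu): third position 4-fold.
Codon 3 AGU (Ser): third position 2-fold.
Codon 4 GUA (Val): third position 4-fold.
Codon 5 AGA (Arg): third position 2-fold.
Four-fold degenerate third positions: 2.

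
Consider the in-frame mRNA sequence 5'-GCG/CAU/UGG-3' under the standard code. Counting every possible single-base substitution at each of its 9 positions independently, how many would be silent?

4

Codon 1 (GCG, Ala): 3 synonymous substitutions.
Codon 2 (CAU, His): 1 synonymous substitution.
Codon 3 (UGG, Trp): 0 synonymous substitutions.
Total: 3 + 1 + 0 = 4.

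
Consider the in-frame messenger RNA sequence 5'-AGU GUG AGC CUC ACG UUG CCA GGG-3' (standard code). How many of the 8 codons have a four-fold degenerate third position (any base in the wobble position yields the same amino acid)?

5

Codon 1 AGU (Ser): third position 2-fold.
Codon 2 GUG (Val): third position 4-fold.
Codon 3 AGC (Ser): third position 2-fold.
Codon 4 CUC (Leu): third position 4-fold.
Codon 5 ACG (Thr): third position 4-fold.
Codon 6 UUG (Leu): third position 2-fold.
Codon 7 CCA (Pro): third position 4-fold.
Codon 8 GGG (Gly): third position 4-fold.
Four-fold degenerate third positions: 5.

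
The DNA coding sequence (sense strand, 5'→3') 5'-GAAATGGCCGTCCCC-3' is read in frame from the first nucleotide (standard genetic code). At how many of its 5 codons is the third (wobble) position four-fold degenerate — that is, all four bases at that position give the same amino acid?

3

Codon 1 GAA (Glu): third position 2-fold.
Codon 2 ATG (Met): third position 1-fold.
Codon 3 GCC (Ala): third position 4-fold.
Codon 4 GTC (Val): third position 4-fold.
Codon 5 CCC (Pro): third position 4-fold.
Four-fold degenerate third positions: 3.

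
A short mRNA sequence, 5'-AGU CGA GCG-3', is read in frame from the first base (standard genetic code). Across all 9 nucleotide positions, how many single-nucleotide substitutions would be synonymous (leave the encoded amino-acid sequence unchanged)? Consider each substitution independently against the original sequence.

8

Codon 1 (AGU, Ser): 1 synonymous substitution.
Codon 2 (CGA, Arg): 4 synonymous substitutions.
Codon 3 (GCG, Ala): 3 synonymous substitutions.
Total: 1 + 4 + 3 = 8.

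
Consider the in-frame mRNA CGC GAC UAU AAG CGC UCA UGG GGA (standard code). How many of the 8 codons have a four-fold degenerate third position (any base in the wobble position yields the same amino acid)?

4

Codon 1 CGC (Arg): third position 4-fold.
Codon 2 GAC (Asp): third position 2-fold.
Codon 3 UAU (Tyr): third position 2-fold.
Codon 4 AAG (Lys): third position 2-fold.
Codon 5 CGC (Arg): third position 4-fold.
Codon 6 UCA (Ser): third position 4-fold.
Codon 7 UGG (Trp): third position 1-fold.
Codon 8 GGA (Gly): third position 4-fold.
Four-fold degenerate third positions: 4.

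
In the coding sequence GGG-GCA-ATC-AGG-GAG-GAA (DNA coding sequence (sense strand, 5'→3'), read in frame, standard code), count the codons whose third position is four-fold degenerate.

Codon 1 GGG (Gly): third position 4-fold.
Codon 2 GCA (Ala): third position 4-fold.
Codon 3 ATC (Ile): third position 3-fold.
Codon 4 AGG (Arg): third position 2-fold.
Codon 5 GAG (Glu): third position 2-fold.
Codon 6 GAA (Glu): third position 2-fold.
Four-fold degenerate third positions: 2.

2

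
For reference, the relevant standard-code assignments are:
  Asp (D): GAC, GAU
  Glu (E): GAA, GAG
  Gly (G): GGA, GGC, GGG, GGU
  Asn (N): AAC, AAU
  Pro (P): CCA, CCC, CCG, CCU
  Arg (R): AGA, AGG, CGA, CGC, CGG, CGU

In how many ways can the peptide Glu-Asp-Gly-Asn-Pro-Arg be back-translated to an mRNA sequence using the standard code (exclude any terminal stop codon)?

768

Glu: 2 codons.
Asp: 2 codons.
Gly: 4 codons.
Asn: 2 codons.
Pro: 4 codons.
Arg: 6 codons.
2 × 2 × 4 × 2 × 4 × 6 = 768.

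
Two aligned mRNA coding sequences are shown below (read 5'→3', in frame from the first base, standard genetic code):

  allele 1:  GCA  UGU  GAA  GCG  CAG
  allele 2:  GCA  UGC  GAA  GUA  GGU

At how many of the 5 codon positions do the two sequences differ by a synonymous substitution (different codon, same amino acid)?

1

Codon 1: GCA Ala / GCA Ala — identical.
Codon 2: UGU Cys / UGC Cys — synonymous.
Codon 3: GAA Glu / GAA Glu — identical.
Codon 4: GCG Ala / GUA Val — nonsynonymous.
Codon 5: CAG Gln / GGU Gly — nonsynonymous.
Synonymous differences: 1.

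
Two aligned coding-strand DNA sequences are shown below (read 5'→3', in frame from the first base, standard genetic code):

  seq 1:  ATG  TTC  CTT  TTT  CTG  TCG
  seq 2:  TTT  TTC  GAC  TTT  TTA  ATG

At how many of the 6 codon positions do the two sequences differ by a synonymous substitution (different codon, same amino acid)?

1

Codon 1: ATG Met / TTT Phe — nonsynonymous.
Codon 2: TTC Phe / TTC Phe — identical.
Codon 3: CTT Leu / GAC Asp — nonsynonymous.
Codon 4: TTT Phe / TTT Phe — identical.
Codon 5: CTG Leu / TTA Leu — synonymous.
Codon 6: TCG Ser / ATG Met — nonsynonymous.
Synonymous differences: 1.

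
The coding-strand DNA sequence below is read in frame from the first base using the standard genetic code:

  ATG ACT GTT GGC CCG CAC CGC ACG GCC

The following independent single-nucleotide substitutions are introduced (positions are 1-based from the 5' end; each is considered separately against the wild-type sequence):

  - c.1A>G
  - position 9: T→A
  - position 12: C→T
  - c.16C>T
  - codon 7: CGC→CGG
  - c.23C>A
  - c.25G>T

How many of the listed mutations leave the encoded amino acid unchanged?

Codon 1: ATG (Met) → GTG (Val) — missense.
Codon 3: GTT (Val) → GTA (Val) — synonymous.
Codon 4: GGC (Gly) → GGT (Gly) — synonymous.
Codon 6: CAC (His) → TAC (Tyr) — missense.
Codon 7: CGC (Arg) → CGG (Arg) — synonymous.
Codon 8: ACG (Thr) → AAG (Lys) — missense.
Codon 9: GCC (Ala) → TCC (Ser) — missense.
Synonymous: 3 of 7.

3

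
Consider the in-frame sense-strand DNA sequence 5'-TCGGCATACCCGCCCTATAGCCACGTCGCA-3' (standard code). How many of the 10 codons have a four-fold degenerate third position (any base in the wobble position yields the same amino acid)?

Codon 1 TCG (Ser): third position 4-fold.
Codon 2 GCA (Ala): third position 4-fold.
Codon 3 TAC (Tyr): third position 2-fold.
Codon 4 CCG (Pro): third position 4-fold.
Codon 5 CCC (Pro): third position 4-fold.
Codon 6 TAT (Tyr): third position 2-fold.
Codon 7 AGC (Ser): third position 2-fold.
Codon 8 CAC (His): third position 2-fold.
Codon 9 GTC (Val): third position 4-fold.
Codon 10 GCA (Ala): third position 4-fold.
Four-fold degenerate third positions: 6.

6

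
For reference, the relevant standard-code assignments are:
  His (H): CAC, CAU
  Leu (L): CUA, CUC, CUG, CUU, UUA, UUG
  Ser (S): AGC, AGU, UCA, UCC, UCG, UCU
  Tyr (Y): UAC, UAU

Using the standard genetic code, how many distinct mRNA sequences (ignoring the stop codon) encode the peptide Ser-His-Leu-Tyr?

Ser: 6 codons.
His: 2 codons.
Leu: 6 codons.
Tyr: 2 codons.
6 × 2 × 6 × 2 = 144.

144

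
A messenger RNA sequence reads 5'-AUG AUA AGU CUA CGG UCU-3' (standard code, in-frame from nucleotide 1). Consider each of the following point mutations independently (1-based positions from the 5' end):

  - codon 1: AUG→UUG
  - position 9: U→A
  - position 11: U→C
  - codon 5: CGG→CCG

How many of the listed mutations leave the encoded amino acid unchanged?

Codon 1: AUG (Met) → UUG (Leu) — missense.
Codon 3: AGU (Ser) → AGA (Arg) — missense.
Codon 4: CUA (Leu) → CCA (Pro) — missense.
Codon 5: CGG (Arg) → CCG (Pro) — missense.
Synonymous: 0 of 4.

0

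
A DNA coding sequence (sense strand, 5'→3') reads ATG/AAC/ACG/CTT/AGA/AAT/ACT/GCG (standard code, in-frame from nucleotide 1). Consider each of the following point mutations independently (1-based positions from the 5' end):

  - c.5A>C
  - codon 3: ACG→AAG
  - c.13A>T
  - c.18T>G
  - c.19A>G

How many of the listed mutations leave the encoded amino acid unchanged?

0

Codon 2: AAC (Asn) → ACC (Thr) — missense.
Codon 3: ACG (Thr) → AAG (Lys) — missense.
Codon 5: AGA (Arg) → TGA (Stop) — nonsense.
Codon 6: AAT (Asn) → AAG (Lys) — missense.
Codon 7: ACT (Thr) → GCT (Ala) — missense.
Synonymous: 0 of 5.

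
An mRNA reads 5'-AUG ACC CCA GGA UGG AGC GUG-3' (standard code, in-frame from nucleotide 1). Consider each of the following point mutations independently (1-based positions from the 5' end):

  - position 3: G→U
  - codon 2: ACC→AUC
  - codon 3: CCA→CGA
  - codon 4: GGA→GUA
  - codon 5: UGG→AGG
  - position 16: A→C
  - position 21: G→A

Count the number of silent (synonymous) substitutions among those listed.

1

Codon 1: AUG (Met) → AUU (Ile) — missense.
Codon 2: ACC (Thr) → AUC (Ile) — missense.
Codon 3: CCA (Pro) → CGA (Arg) — missense.
Codon 4: GGA (Gly) → GUA (Val) — missense.
Codon 5: UGG (Trp) → AGG (Arg) — missense.
Codon 6: AGC (Ser) → CGC (Arg) — missense.
Codon 7: GUG (Val) → GUA (Val) — synonymous.
Synonymous: 1 of 7.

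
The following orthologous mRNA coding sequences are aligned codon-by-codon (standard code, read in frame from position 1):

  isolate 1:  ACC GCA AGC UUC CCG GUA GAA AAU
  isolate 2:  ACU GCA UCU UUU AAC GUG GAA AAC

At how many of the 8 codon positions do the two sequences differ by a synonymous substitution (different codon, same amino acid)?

5

Codon 1: ACC Thr / ACU Thr — synonymous.
Codon 2: GCA Ala / GCA Ala — identical.
Codon 3: AGC Ser / UCU Ser — synonymous.
Codon 4: UUC Phe / UUU Phe — synonymous.
Codon 5: CCG Pro / AAC Asn — nonsynonymous.
Codon 6: GUA Val / GUG Val — synonymous.
Codon 7: GAA Glu / GAA Glu — identical.
Codon 8: AAU Asn / AAC Asn — synonymous.
Synonymous differences: 5.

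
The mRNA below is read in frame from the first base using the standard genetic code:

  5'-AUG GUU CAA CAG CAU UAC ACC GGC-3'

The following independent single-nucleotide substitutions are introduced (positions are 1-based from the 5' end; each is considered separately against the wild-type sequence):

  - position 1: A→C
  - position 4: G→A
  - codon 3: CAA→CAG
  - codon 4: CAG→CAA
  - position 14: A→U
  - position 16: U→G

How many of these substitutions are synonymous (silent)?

2

Codon 1: AUG (Met) → CUG (Leu) — missense.
Codon 2: GUU (Val) → AUU (Ile) — missense.
Codon 3: CAA (Gln) → CAG (Gln) — synonymous.
Codon 4: CAG (Gln) → CAA (Gln) — synonymous.
Codon 5: CAU (His) → CUU (Leu) — missense.
Codon 6: UAC (Tyr) → GAC (Asp) — missense.
Synonymous: 2 of 6.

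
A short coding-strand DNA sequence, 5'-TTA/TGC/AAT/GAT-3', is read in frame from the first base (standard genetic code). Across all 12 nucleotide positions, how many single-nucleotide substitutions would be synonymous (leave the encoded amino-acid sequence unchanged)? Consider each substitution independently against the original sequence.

5

Codon 1 (TTA, Leu): 2 synonymous substitutions.
Codon 2 (TGC, Cys): 1 synonymous substitution.
Codon 3 (AAT, Asn): 1 synonymous substitution.
Codon 4 (GAT, Asp): 1 synonymous substitution.
Total: 2 + 1 + 1 + 1 = 5.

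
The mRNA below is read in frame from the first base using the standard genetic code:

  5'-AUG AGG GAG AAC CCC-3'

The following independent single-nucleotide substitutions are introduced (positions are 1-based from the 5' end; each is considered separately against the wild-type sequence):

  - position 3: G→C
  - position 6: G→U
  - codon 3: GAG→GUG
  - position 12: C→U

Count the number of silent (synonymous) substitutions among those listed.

1

Codon 1: AUG (Met) → AUC (Ile) — missense.
Codon 2: AGG (Arg) → AGU (Ser) — missense.
Codon 3: GAG (Glu) → GUG (Val) — missense.
Codon 4: AAC (Asn) → AAU (Asn) — synonymous.
Synonymous: 1 of 4.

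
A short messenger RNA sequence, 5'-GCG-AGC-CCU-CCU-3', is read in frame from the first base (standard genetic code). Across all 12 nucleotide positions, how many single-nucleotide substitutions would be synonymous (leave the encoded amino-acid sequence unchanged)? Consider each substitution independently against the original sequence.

Codon 1 (GCG, Ala): 3 synonymous substitutions.
Codon 2 (AGC, Ser): 1 synonymous substitution.
Codon 3 (CCU, Pro): 3 synonymous substitutions.
Codon 4 (CCU, Pro): 3 synonymous substitutions.
Total: 3 + 1 + 3 + 3 = 10.

10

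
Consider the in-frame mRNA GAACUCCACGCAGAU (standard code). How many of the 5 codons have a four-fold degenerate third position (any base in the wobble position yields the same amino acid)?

2

Codon 1 GAA (Glu): third position 2-fold.
Codon 2 CUC (Leu): third position 4-fold.
Codon 3 CAC (His): third position 2-fold.
Codon 4 GCA (Ala): third position 4-fold.
Codon 5 GAU (Asp): third position 2-fold.
Four-fold degenerate third positions: 2.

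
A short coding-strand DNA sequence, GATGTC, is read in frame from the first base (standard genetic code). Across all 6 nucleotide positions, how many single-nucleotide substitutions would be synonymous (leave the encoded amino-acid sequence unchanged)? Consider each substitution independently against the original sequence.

Codon 1 (GAT, Asp): 1 synonymous substitution.
Codon 2 (GTC, Val): 3 synonymous substitutions.
Total: 1 + 3 = 4.

4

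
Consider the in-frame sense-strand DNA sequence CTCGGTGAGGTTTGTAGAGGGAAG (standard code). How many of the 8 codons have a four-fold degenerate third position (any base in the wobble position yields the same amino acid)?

Codon 1 CTC (Leu): third position 4-fold.
Codon 2 GGT (Gly): third position 4-fold.
Codon 3 GAG (Glu): third position 2-fold.
Codon 4 GTT (Val): third position 4-fold.
Codon 5 TGT (Cys): third position 2-fold.
Codon 6 AGA (Arg): third position 2-fold.
Codon 7 GGG (Gly): third position 4-fold.
Codon 8 AAG (Lys): third position 2-fold.
Four-fold degenerate third positions: 4.

4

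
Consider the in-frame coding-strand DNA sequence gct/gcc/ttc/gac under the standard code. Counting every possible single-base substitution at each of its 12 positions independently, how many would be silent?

8

Codon 1 (GCT, Ala): 3 synonymous substitutions.
Codon 2 (GCC, Ala): 3 synonymous substitutions.
Codon 3 (TTC, Phe): 1 synonymous substitution.
Codon 4 (GAC, Asp): 1 synonymous substitution.
Total: 3 + 3 + 1 + 1 = 8.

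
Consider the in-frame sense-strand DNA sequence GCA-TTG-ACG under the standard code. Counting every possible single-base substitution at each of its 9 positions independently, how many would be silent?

Codon 1 (GCA, Ala): 3 synonymous substitutions.
Codon 2 (TTG, Leu): 2 synonymous substitutions.
Codon 3 (ACG, Thr): 3 synonymous substitutions.
Total: 3 + 2 + 3 = 8.

8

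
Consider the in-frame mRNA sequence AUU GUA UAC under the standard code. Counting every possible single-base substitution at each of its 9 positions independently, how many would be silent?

6

Codon 1 (AUU, Ile): 2 synonymous substitutions.
Codon 2 (GUA, Val): 3 synonymous substitutions.
Codon 3 (UAC, Tyr): 1 synonymous substitution.
Total: 2 + 3 + 1 = 6.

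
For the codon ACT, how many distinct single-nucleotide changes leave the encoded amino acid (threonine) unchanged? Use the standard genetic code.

Position 1: none → 0 synonymous.
Position 2: none → 0 synonymous.
Position 3: ACC, ACA, ACG → 3 synonymous.
Total: 0 + 0 + 3 = 3.

3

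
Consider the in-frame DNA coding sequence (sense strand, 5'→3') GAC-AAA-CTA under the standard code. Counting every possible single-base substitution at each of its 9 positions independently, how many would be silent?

Codon 1 (GAC, Asp): 1 synonymous substitution.
Codon 2 (AAA, Lys): 1 synonymous substitution.
Codon 3 (CTA, Leu): 4 synonymous substitutions.
Total: 1 + 1 + 4 = 6.

6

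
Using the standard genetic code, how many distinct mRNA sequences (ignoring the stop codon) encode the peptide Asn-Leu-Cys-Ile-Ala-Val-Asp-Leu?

13824

Asn: 2 codons.
Leu: 6 codons.
Cys: 2 codons.
Ile: 3 codons.
Ala: 4 codons.
Val: 4 codons.
Asp: 2 codons.
Leu: 6 codons.
2 × 6 × 2 × 3 × 4 × 4 × 2 × 6 = 13824.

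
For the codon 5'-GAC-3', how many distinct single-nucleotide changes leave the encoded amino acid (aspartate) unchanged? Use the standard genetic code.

Position 1: none → 0 synonymous.
Position 2: none → 0 synonymous.
Position 3: GAU → 1 synonymous.
Total: 0 + 0 + 1 = 1.

1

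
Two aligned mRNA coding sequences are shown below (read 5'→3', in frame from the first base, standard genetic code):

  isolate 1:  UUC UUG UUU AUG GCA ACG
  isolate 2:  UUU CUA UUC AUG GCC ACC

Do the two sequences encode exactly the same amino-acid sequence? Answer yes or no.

Codon 1: UUC Phe / UUU Phe — synonymous.
Codon 2: UUG Leu / CUA Leu — synonymous.
Codon 3: UUU Phe / UUC Phe — synonymous.
Codon 4: AUG Met / AUG Met — identical.
Codon 5: GCA Ala / GCC Ala — synonymous.
Codon 6: ACG Thr / ACC Thr — synonymous.
Nonsynonymous differences: 0 → same protein.

yes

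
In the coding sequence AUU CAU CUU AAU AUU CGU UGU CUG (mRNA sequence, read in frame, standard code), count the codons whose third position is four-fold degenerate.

Codon 1 AUU (Ile): third position 3-fold.
Codon 2 CAU (His): third position 2-fold.
Codon 3 CUU (Leu): third position 4-fold.
Codon 4 AAU (Asn): third position 2-fold.
Codon 5 AUU (Ile): third position 3-fold.
Codon 6 CGU (Arg): third position 4-fold.
Codon 7 UGU (Cys): third position 2-fold.
Codon 8 CUG (Leu): third position 4-fold.
Four-fold degenerate third positions: 3.

3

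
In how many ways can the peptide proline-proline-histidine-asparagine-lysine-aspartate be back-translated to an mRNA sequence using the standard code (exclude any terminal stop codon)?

256

Pro: 4 codons.
Pro: 4 codons.
His: 2 codons.
Asn: 2 codons.
Lys: 2 codons.
Asp: 2 codons.
4 × 4 × 2 × 2 × 2 × 2 = 256.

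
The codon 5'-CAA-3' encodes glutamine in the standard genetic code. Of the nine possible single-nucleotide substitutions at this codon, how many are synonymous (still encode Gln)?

1

Position 1: none → 0 synonymous.
Position 2: none → 0 synonymous.
Position 3: CAG → 1 synonymous.
Total: 0 + 0 + 1 = 1.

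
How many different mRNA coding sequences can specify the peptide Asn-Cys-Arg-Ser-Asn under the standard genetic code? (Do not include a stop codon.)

288

Asn: 2 codons.
Cys: 2 codons.
Arg: 6 codons.
Ser: 6 codons.
Asn: 2 codons.
2 × 2 × 6 × 6 × 2 = 288.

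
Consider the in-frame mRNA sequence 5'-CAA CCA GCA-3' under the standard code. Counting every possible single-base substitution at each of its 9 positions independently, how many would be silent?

7

Codon 1 (CAA, Gln): 1 synonymous substitution.
Codon 2 (CCA, Pro): 3 synonymous substitutions.
Codon 3 (GCA, Ala): 3 synonymous substitutions.
Total: 1 + 3 + 3 = 7.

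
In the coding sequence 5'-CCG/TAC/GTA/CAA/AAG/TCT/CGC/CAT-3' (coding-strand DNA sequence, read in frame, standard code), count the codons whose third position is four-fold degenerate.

Codon 1 CCG (Pro): third position 4-fold.
Codon 2 TAC (Tyr): third position 2-fold.
Codon 3 GTA (Val): third position 4-fold.
Codon 4 CAA (Gln): third position 2-fold.
Codon 5 AAG (Lys): third position 2-fold.
Codon 6 TCT (Ser): third position 4-fold.
Codon 7 CGC (Arg): third position 4-fold.
Codon 8 CAT (His): third position 2-fold.
Four-fold degenerate third positions: 4.

4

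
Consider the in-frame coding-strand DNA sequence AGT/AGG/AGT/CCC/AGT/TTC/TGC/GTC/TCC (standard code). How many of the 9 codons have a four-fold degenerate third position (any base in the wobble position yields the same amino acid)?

3

Codon 1 AGT (Ser): third position 2-fold.
Codon 2 AGG (Arg): third position 2-fold.
Codon 3 AGT (Ser): third position 2-fold.
Codon 4 CCC (Pro): third position 4-fold.
Codon 5 AGT (Ser): third position 2-fold.
Codon 6 TTC (Phe): third position 2-fold.
Codon 7 TGC (Cys): third position 2-fold.
Codon 8 GTC (Val): third position 4-fold.
Codon 9 TCC (Ser): third position 4-fold.
Four-fold degenerate third positions: 3.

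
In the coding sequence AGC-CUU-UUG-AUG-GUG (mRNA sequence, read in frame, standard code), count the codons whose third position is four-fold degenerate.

Codon 1 AGC (Ser): third position 2-fold.
Codon 2 CUU (Leu): third position 4-fold.
Codon 3 UUG (Leu): third position 2-fold.
Codon 4 AUG (Met): third position 1-fold.
Codon 5 GUG (Val): third position 4-fold.
Four-fold degenerate third positions: 2.

2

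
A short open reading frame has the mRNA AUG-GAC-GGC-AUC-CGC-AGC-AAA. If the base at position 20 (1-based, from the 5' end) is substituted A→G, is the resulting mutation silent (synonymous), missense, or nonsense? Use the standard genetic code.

Position 20 falls in codon 7: AAA → Lys.
After the substitution the codon is AGA → Arg.
Lys ≠ Arg, so this is a missense mutation.

missense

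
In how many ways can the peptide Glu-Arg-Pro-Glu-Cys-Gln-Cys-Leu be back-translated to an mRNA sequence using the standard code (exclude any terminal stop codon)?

4608

Glu: 2 codons.
Arg: 6 codons.
Pro: 4 codons.
Glu: 2 codons.
Cys: 2 codons.
Gln: 2 codons.
Cys: 2 codons.
Leu: 6 codons.
2 × 6 × 4 × 2 × 2 × 2 × 2 × 6 = 4608.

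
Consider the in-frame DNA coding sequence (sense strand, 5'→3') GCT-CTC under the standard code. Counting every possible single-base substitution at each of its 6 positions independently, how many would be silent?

6

Codon 1 (GCT, Ala): 3 synonymous substitutions.
Codon 2 (CTC, Leu): 3 synonymous substitutions.
Total: 3 + 3 = 6.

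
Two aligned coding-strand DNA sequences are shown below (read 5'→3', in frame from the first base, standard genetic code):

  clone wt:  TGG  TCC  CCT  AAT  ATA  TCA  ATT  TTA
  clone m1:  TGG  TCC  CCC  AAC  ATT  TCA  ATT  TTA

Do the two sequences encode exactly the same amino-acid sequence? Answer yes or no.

Codon 1: TGG Trp / TGG Trp — identical.
Codon 2: TCC Ser / TCC Ser — identical.
Codon 3: CCT Pro / CCC Pro — synonymous.
Codon 4: AAT Asn / AAC Asn — synonymous.
Codon 5: ATA Ile / ATT Ile — synonymous.
Codon 6: TCA Ser / TCA Ser — identical.
Codon 7: ATT Ile / ATT Ile — identical.
Codon 8: TTA Leu / TTA Leu — identical.
Nonsynonymous differences: 0 → same protein.

yes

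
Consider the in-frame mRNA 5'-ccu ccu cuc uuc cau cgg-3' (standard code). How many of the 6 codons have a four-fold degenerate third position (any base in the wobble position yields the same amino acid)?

Codon 1 CCU (Pro): third position 4-fold.
Codon 2 CCU (Pro): third position 4-fold.
Codon 3 CUC (Leu): third position 4-fold.
Codon 4 UUC (Phe): third position 2-fold.
Codon 5 CAU (His): third position 2-fold.
Codon 6 CGG (Arg): third position 4-fold.
Four-fold degenerate third positions: 4.

4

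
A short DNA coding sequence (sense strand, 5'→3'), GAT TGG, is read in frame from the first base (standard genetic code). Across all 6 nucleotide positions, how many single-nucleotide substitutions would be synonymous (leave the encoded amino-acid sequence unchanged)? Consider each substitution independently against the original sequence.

1

Codon 1 (GAT, Asp): 1 synonymous substitution.
Codon 2 (TGG, Trp): 0 synonymous substitutions.
Total: 1 + 0 = 1.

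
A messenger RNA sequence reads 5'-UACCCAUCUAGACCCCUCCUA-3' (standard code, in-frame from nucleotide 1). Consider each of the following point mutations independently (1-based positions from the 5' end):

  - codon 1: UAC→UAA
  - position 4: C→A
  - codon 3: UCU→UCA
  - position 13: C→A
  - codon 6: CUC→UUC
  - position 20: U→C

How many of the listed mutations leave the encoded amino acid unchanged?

Codon 1: UAC (Tyr) → UAA (Stop) — nonsense.
Codon 2: CCA (Pro) → ACA (Thr) — missense.
Codon 3: UCU (Ser) → UCA (Ser) — synonymous.
Codon 5: CCC (Pro) → ACC (Thr) — missense.
Codon 6: CUC (Leu) → UUC (Phe) — missense.
Codon 7: CUA (Leu) → CCA (Pro) — missense.
Synonymous: 1 of 6.

1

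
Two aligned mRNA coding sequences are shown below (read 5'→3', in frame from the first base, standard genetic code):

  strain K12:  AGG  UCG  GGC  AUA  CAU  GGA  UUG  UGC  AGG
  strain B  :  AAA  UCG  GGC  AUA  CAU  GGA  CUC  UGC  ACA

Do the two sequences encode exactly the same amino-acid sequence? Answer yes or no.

Codon 1: AGG Arg / AAA Lys — nonsynonymous.
Codon 2: UCG Ser / UCG Ser — identical.
Codon 3: GGC Gly / GGC Gly — identical.
Codon 4: AUA Ile / AUA Ile — identical.
Codon 5: CAU His / CAU His — identical.
Codon 6: GGA Gly / GGA Gly — identical.
Codon 7: UUG Leu / CUC Leu — synonymous.
Codon 8: UGC Cys / UGC Cys — identical.
Codon 9: AGG Arg / ACA Thr — nonsynonymous.
Nonsynonymous differences: 2 → different protein.

no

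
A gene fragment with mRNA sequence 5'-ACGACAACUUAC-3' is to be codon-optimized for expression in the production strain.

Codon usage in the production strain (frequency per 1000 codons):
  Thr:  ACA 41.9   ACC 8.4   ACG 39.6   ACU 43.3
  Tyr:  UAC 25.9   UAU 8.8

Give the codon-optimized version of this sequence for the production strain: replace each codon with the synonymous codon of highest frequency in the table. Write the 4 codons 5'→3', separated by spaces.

ACU ACU ACU UAC

Codon 1 (Thr): best is ACU at 43.3.
Codon 2 (Thr): best is ACU at 43.3.
Codon 3 (Thr): best is ACU at 43.3.
Codon 4 (Tyr): best is UAC at 25.9.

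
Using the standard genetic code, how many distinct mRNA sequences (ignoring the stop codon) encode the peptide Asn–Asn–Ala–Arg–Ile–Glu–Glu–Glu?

Asn: 2 codons.
Asn: 2 codons.
Ala: 4 codons.
Arg: 6 codons.
Ile: 3 codons.
Glu: 2 codons.
Glu: 2 codons.
Glu: 2 codons.
2 × 2 × 4 × 6 × 3 × 2 × 2 × 2 = 2304.

2304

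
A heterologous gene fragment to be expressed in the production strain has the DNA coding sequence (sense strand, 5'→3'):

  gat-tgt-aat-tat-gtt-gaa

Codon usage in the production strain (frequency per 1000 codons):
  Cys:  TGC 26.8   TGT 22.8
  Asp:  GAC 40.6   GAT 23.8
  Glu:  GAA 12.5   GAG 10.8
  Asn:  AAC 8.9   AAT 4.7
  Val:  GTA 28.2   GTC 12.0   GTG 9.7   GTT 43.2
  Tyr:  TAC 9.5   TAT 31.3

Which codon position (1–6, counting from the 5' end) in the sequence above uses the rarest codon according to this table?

Codon 1 GAT (Asp): 23.8 per 1000.
Codon 2 TGT (Cys): 22.8 per 1000.
Codon 3 AAT (Asn): 4.7 per 1000.
Codon 4 TAT (Tyr): 31.3 per 1000.
Codon 5 GTT (Val): 43.2 per 1000.
Codon 6 GAA (Glu): 12.5 per 1000.
Lowest frequency is 4.7 at codon 3.

3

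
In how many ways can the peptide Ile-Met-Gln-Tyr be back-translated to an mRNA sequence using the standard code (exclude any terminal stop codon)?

12

Ile: 3 codons.
Met: 1 codon.
Gln: 2 codons.
Tyr: 2 codons.
3 × 1 × 2 × 2 = 12.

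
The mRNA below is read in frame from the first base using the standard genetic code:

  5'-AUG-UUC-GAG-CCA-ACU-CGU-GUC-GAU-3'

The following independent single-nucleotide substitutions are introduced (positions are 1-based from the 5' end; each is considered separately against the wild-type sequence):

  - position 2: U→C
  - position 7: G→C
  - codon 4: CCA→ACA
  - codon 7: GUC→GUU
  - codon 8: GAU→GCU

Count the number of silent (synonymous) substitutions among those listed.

Codon 1: AUG (Met) → ACG (Thr) — missense.
Codon 3: GAG (Glu) → CAG (Gln) — missense.
Codon 4: CCA (Pro) → ACA (Thr) — missense.
Codon 7: GUC (Val) → GUU (Val) — synonymous.
Codon 8: GAU (Asp) → GCU (Ala) — missense.
Synonymous: 1 of 5.

1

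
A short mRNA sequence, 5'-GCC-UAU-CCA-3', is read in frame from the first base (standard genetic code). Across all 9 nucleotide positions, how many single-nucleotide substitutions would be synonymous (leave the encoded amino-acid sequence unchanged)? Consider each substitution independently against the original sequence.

7

Codon 1 (GCC, Ala): 3 synonymous substitutions.
Codon 2 (UAU, Tyr): 1 synonymous substitution.
Codon 3 (CCA, Pro): 3 synonymous substitutions.
Total: 3 + 1 + 3 = 7.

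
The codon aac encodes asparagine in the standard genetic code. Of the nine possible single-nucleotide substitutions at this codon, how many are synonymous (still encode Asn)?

Position 1: none → 0 synonymous.
Position 2: none → 0 synonymous.
Position 3: AAT → 1 synonymous.
Total: 0 + 0 + 1 = 1.

1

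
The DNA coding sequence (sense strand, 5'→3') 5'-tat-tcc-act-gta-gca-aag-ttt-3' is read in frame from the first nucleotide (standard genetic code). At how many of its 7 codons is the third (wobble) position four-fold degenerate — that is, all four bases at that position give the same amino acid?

4

Codon 1 TAT (Tyr): third position 2-fold.
Codon 2 TCC (Ser): third position 4-fold.
Codon 3 ACT (Thr): third position 4-fold.
Codon 4 GTA (Val): third position 4-fold.
Codon 5 GCA (Ala): third position 4-fold.
Codon 6 AAG (Lys): third position 2-fold.
Codon 7 TTT (Phe): third position 2-fold.
Four-fold degenerate third positions: 4.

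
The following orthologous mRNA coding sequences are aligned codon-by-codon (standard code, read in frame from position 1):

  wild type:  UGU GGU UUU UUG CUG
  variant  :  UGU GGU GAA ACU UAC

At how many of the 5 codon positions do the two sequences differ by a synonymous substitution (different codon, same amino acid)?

Codon 1: UGU Cys / UGU Cys — identical.
Codon 2: GGU Gly / GGU Gly — identical.
Codon 3: UUU Phe / GAA Glu — nonsynonymous.
Codon 4: UUG Leu / ACU Thr — nonsynonymous.
Codon 5: CUG Leu / UAC Tyr — nonsynonymous.
Synonymous differences: 0.

0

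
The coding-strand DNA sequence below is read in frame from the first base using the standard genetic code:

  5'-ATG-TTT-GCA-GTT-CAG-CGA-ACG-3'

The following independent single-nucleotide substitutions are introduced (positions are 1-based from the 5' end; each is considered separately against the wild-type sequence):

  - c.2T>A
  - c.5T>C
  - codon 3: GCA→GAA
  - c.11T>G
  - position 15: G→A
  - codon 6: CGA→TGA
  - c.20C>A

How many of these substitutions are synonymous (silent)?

1

Codon 1: ATG (Met) → AAG (Lys) — missense.
Codon 2: TTT (Phe) → TCT (Ser) — missense.
Codon 3: GCA (Ala) → GAA (Glu) — missense.
Codon 4: GTT (Val) → GGT (Gly) — missense.
Codon 5: CAG (Gln) → CAA (Gln) — synonymous.
Codon 6: CGA (Arg) → TGA (Stop) — nonsense.
Codon 7: ACG (Thr) → AAG (Lys) — missense.
Synonymous: 1 of 7.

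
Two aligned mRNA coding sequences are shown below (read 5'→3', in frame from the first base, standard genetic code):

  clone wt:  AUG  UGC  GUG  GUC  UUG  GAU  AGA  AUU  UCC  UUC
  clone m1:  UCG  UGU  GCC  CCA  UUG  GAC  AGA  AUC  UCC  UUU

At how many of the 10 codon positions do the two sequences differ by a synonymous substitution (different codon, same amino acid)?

Codon 1: AUG Met / UCG Ser — nonsynonymous.
Codon 2: UGC Cys / UGU Cys — synonymous.
Codon 3: GUG Val / GCC Ala — nonsynonymous.
Codon 4: GUC Val / CCA Pro — nonsynonymous.
Codon 5: UUG Leu / UUG Leu — identical.
Codon 6: GAU Asp / GAC Asp — synonymous.
Codon 7: AGA Arg / AGA Arg — identical.
Codon 8: AUU Ile / AUC Ile — synonymous.
Codon 9: UCC Ser / UCC Ser — identical.
Codon 10: UUC Phe / UUU Phe — synonymous.
Synonymous differences: 4.

4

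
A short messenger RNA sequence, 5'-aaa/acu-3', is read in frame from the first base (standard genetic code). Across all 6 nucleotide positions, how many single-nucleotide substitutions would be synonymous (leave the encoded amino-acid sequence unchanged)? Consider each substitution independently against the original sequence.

4

Codon 1 (AAA, Lys): 1 synonymous substitution.
Codon 2 (ACU, Thr): 3 synonymous substitutions.
Total: 1 + 3 = 4.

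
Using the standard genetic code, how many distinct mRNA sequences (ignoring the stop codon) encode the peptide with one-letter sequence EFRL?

Glu: 2 codons.
Phe: 2 codons.
Arg: 6 codons.
Leu: 6 codons.
2 × 2 × 6 × 6 = 144.

144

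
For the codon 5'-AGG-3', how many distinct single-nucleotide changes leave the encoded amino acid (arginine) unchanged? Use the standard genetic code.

Position 1: CGG → 1 synonymous.
Position 2: none → 0 synonymous.
Position 3: AGA → 1 synonymous.
Total: 1 + 0 + 1 = 2.

2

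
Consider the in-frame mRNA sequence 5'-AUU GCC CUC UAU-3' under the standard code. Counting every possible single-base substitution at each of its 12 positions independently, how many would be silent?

9

Codon 1 (AUU, Ile): 2 synonymous substitutions.
Codon 2 (GCC, Ala): 3 synonymous substitutions.
Codon 3 (CUC, Leu): 3 synonymous substitutions.
Codon 4 (UAU, Tyr): 1 synonymous substitution.
Total: 2 + 3 + 3 + 1 = 9.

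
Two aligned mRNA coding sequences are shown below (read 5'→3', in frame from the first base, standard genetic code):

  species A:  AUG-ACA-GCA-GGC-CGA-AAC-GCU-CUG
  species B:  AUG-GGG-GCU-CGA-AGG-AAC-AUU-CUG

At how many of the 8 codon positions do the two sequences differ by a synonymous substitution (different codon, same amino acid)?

Codon 1: AUG Met / AUG Met — identical.
Codon 2: ACA Thr / GGG Gly — nonsynonymous.
Codon 3: GCA Ala / GCU Ala — synonymous.
Codon 4: GGC Gly / CGA Arg — nonsynonymous.
Codon 5: CGA Arg / AGG Arg — synonymous.
Codon 6: AAC Asn / AAC Asn — identical.
Codon 7: GCU Ala / AUU Ile — nonsynonymous.
Codon 8: CUG Leu / CUG Leu — identical.
Synonymous differences: 2.

2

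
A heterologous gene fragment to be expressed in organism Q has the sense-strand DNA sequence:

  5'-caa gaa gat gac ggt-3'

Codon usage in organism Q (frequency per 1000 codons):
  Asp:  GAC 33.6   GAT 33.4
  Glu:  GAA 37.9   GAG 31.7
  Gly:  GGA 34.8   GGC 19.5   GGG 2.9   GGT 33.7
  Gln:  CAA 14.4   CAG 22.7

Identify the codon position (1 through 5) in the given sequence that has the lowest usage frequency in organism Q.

1

Codon 1 CAA (Gln): 14.4 per 1000.
Codon 2 GAA (Glu): 37.9 per 1000.
Codon 3 GAT (Asp): 33.4 per 1000.
Codon 4 GAC (Asp): 33.6 per 1000.
Codon 5 GGT (Gly): 33.7 per 1000.
Lowest frequency is 14.4 at codon 1.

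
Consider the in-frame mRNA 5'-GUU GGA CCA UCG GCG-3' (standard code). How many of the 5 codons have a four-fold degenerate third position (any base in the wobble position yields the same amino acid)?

5

Codon 1 GUU (Val): third position 4-fold.
Codon 2 GGA (Gly): third position 4-fold.
Codon 3 CCA (Pro): third position 4-fold.
Codon 4 UCG (Ser): third position 4-fold.
Codon 5 GCG (Ala): third position 4-fold.
Four-fold degenerate third positions: 5.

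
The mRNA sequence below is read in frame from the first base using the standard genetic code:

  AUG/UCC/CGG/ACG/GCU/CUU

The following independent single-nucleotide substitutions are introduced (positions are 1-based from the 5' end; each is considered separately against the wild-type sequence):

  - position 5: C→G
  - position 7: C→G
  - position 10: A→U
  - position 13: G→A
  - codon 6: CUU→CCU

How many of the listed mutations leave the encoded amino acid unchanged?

Codon 2: UCC (Ser) → UGC (Cys) — missense.
Codon 3: CGG (Arg) → GGG (Gly) — missense.
Codon 4: ACG (Thr) → UCG (Ser) — missense.
Codon 5: GCU (Ala) → ACU (Thr) — missense.
Codon 6: CUU (Leu) → CCU (Pro) — missense.
Synonymous: 0 of 5.

0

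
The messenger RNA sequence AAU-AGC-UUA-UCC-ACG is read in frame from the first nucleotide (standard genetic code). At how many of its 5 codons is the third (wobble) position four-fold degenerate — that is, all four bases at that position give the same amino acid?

2

Codon 1 AAU (Asn): third position 2-fold.
Codon 2 AGC (Ser): third position 2-fold.
Codon 3 UUA (Leu): third position 2-fold.
Codon 4 UCC (Ser): third position 4-fold.
Codon 5 ACG (Thr): third position 4-fold.
Four-fold degenerate third positions: 2.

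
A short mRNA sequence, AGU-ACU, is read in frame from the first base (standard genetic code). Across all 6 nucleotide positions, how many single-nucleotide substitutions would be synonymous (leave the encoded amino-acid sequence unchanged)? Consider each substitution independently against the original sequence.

Codon 1 (AGU, Ser): 1 synonymous substitution.
Codon 2 (ACU, Thr): 3 synonymous substitutions.
Total: 1 + 3 = 4.

4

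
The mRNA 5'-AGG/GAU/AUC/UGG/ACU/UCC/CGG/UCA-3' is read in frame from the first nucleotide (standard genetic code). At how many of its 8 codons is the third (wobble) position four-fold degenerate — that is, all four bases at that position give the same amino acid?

4

Codon 1 AGG (Arg): third position 2-fold.
Codon 2 GAU (Asp): third position 2-fold.
Codon 3 AUC (Ile): third position 3-fold.
Codon 4 UGG (Trp): third position 1-fold.
Codon 5 ACU (Thr): third position 4-fold.
Codon 6 UCC (Ser): third position 4-fold.
Codon 7 CGG (Arg): third position 4-fold.
Codon 8 UCA (Ser): third position 4-fold.
Four-fold degenerate third positions: 4.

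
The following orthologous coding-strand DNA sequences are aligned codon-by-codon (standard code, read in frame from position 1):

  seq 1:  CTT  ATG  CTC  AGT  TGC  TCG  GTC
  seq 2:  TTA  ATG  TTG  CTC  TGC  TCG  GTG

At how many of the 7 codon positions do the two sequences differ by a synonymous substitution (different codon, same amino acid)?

Codon 1: CTT Leu / TTA Leu — synonymous.
Codon 2: ATG Met / ATG Met — identical.
Codon 3: CTC Leu / TTG Leu — synonymous.
Codon 4: AGT Ser / CTC Leu — nonsynonymous.
Codon 5: TGC Cys / TGC Cys — identical.
Codon 6: TCG Ser / TCG Ser — identical.
Codon 7: GTC Val / GTG Val — synonymous.
Synonymous differences: 3.

3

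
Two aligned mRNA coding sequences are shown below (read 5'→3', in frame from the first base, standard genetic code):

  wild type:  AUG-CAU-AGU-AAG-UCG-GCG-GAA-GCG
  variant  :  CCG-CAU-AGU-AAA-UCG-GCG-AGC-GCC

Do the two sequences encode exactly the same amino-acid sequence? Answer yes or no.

Codon 1: AUG Met / CCG Pro — nonsynonymous.
Codon 2: CAU His / CAU His — identical.
Codon 3: AGU Ser / AGU Ser — identical.
Codon 4: AAG Lys / AAA Lys — synonymous.
Codon 5: UCG Ser / UCG Ser — identical.
Codon 6: GCG Ala / GCG Ala — identical.
Codon 7: GAA Glu / AGC Ser — nonsynonymous.
Codon 8: GCG Ala / GCC Ala — synonymous.
Nonsynonymous differences: 2 → different protein.

no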